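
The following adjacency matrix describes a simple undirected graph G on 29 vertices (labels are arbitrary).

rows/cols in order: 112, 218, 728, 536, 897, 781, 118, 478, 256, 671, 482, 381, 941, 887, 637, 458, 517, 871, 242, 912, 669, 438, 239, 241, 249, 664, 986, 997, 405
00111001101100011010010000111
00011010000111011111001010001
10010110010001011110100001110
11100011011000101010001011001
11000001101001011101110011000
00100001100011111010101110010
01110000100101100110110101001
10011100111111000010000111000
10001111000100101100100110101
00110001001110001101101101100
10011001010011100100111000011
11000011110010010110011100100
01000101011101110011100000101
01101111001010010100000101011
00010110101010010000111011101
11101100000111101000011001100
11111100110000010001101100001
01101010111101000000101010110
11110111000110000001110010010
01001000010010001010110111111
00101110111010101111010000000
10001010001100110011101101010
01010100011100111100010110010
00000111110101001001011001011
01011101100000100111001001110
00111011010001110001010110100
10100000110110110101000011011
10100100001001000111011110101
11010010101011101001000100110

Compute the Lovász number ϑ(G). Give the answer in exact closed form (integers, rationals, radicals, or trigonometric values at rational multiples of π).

deg(637) = 14; N(637) = {536, 781, 118, 256, 482, 941, 458, 669, 438, 239, 249, 664, 986, 405}.
deg(897) = 14; N(897) = {112, 218, 478, 256, 482, 887, 458, 517, 871, 912, 669, 438, 249, 664}.
Vertex 218 has 14 neighbors: 536, 897, 118, 381, 941, 887, 458, 517, 871, 242, 912, 239, 249, 405.
deg(887) = 14; N(887) = {218, 728, 897, 781, 118, 478, 482, 941, 458, 871, 241, 664, 997, 405}.
Regular of degree 14 on 29 vertices: SR(29,14,6,7) — a Paley graph.
Distinct eigenvalues (to 3 d.p.): [14.0, 2.193, -3.193].
With N=29: ϑ(G) = 29·(-(-sqrt(29)/2 - 1/2))/(14−(-sqrt(29)/2 - 1/2)) = sqrt(29).
≈ 5.385164807 (to 9 d.p.).

sqrt(29)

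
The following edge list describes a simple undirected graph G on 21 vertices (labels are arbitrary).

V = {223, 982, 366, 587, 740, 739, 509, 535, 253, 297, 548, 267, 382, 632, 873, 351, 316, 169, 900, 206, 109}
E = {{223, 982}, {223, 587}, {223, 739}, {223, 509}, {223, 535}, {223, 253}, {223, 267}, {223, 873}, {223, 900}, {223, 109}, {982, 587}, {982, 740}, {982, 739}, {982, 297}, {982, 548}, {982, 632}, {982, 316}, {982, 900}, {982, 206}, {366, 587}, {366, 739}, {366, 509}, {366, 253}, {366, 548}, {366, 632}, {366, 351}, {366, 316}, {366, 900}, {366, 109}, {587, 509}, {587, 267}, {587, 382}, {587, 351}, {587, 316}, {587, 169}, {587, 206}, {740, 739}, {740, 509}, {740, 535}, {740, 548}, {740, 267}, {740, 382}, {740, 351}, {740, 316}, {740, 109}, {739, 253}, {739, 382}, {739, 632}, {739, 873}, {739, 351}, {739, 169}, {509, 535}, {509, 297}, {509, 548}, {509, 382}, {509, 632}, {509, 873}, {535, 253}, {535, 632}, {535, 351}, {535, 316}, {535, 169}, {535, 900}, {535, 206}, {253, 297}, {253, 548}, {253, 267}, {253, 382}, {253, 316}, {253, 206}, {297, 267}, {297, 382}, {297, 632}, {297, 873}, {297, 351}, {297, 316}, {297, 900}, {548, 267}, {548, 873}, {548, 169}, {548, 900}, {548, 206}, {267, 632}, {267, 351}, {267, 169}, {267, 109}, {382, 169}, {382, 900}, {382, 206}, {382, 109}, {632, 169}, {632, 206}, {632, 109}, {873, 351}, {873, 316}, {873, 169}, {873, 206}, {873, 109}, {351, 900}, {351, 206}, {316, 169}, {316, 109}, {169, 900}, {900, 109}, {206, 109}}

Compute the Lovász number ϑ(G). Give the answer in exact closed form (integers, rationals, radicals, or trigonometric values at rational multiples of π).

Vertex 632 has 10 neighbors: 982, 366, 739, 509, 535, 297, 267, 169, 206, 109.
Vertex 535 has 10 neighbors: 223, 740, 509, 253, 632, 351, 316, 169, 900, 206.
Vertex 253 has 10 neighbors: 223, 366, 739, 535, 297, 548, 267, 382, 316, 206.
Vertex 548 has 10 neighbors: 982, 366, 740, 509, 253, 267, 873, 169, 900, 206.
Regular of degree 10 on 21 vertices: Kneser K(7,2) on C(7,2)=21 vertices.
The 3 distinct eigenvalues: [10.0, 1.0, -4.0].
−21·(-4) / ((10)−(-4)) = 6 = ϑ(G).
= 6.0000000… (decimal).

6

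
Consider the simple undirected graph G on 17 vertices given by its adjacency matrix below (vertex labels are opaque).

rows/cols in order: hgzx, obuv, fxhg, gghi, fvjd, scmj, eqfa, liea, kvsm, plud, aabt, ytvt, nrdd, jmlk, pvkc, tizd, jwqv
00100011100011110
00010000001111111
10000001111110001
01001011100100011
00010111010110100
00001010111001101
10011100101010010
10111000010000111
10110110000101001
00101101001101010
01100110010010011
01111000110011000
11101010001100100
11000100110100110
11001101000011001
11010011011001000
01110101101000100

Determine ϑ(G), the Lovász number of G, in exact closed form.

deg(pvkc) = 8; N(pvkc) = {hgzx, obuv, fvjd, scmj, liea, nrdd, jmlk, jwqv}.
Vertex eqfa has 8 neighbors: hgzx, gghi, fvjd, scmj, kvsm, aabt, nrdd, tizd.
deg(jmlk) = 8; N(jmlk) = {hgzx, obuv, scmj, kvsm, plud, ytvt, pvkc, tizd}.
N(obuv) = {gghi, aabt, ytvt, nrdd, jmlk, pvkc, tizd, jwqv}, |N(obuv)| = 8.
Every vertex has degree 8 (N=17); strongly regular (17,8,3,4).
A has 3 distinct eigenvalues ≈ [8.0, 1.561553, -2.561553].
Lovász: ϑ = −17(-sqrt(17)/2 - 1/2)/(8+-(-sqrt(17)/2 - 1/2)) = sqrt(17).
≈ 4.1231 (to 4 d.p.).

sqrt(17)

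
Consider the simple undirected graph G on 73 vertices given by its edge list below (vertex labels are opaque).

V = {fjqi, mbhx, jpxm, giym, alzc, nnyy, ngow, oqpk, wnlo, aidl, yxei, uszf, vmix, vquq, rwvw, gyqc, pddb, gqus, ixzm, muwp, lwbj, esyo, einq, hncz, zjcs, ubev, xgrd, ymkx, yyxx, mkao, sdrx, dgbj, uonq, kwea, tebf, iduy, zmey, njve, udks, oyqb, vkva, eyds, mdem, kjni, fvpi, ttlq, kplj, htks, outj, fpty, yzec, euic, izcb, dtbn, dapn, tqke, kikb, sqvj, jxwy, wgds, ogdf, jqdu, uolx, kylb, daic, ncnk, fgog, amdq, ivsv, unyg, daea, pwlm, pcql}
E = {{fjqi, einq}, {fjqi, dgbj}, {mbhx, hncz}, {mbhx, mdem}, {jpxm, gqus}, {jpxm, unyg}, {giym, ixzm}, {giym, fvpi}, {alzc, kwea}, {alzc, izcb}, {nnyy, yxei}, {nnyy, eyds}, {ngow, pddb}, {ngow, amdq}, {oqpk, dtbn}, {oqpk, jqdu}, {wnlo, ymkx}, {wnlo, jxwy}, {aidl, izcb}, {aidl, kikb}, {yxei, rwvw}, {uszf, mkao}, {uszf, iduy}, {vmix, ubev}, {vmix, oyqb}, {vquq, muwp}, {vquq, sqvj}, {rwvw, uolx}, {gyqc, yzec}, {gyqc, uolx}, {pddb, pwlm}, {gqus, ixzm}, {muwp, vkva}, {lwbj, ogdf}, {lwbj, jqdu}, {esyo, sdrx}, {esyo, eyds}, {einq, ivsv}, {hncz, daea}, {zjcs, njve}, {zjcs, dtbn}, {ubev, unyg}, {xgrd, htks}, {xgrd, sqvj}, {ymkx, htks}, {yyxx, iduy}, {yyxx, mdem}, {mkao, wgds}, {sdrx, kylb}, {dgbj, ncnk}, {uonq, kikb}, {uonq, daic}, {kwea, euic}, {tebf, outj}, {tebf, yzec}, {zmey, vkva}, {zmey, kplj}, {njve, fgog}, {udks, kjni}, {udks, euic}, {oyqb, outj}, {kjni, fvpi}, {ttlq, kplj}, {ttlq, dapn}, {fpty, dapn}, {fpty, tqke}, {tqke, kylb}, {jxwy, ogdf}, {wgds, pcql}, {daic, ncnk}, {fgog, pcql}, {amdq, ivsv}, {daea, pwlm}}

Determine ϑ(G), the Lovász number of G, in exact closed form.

deg(fvpi) = 2; N(fvpi) = {giym, kjni}.
N(fpty) = {dapn, tqke}, |N(fpty)| = 2.
Vertex yyxx has 2 neighbors: iduy, mdem.
deg(fgog) = 2; N(fgog) = {njve, pcql}.
Every vertex has degree 2 (N=73); the odd cycle C_{73}.
Distinct eigenvalues (to 4 d.p.): [2.0, 1.9926, 1.9704, 1.9337, 1.8826, 1.8176, 1.7392, 1.6478, 1.5443, 1.4293, 1.3038, 1.1686, 1.0247, 0.8733, 0.7154, 0.5522, 0.3849, 0.2148, 0.043, -0.129, -0.3001, -0.469, -0.6344, -0.7951, -0.9499, -1.0977, -1.2373, -1.3678, -1.4882, -1.5976, -1.6951, -1.7801, -1.8518, -1.9099, -1.9539, -1.9834, -1.9981].
Lovász: ϑ = −73(-2*cos(pi/73))/(2+-(-1)*2*cos(pi/73)) = 73*cos(pi/73)/(cos(pi/73) + 1).
ϑ(G) ≈ 36.48309477.
Sandwich: α(G)=36 ≤ ϑ(G)=73*cos(pi/73)/(cos(pi/73) + 1) ≤ χ(Ḡ)=37 (both strict).

73*cos(pi/73)/(cos(pi/73) + 1)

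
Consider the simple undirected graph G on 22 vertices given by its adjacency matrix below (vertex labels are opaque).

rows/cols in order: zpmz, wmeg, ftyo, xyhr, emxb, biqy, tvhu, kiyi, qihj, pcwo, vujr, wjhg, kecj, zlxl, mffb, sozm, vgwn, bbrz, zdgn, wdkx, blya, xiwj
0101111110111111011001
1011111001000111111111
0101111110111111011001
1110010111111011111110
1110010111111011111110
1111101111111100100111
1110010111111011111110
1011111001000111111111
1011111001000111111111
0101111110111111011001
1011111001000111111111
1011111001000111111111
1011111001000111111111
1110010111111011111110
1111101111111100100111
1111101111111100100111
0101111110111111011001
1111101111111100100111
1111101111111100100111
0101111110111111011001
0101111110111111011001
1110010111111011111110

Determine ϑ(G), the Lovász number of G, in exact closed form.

6

deg(xiwj) = 17; N(xiwj) = {zpmz, wmeg, ftyo, biqy, kiyi, qihj, pcwo, vujr, wjhg, kecj, mffb, sozm, vgwn, bbrz, zdgn, wdkx, blya}.
N(biqy) = {zpmz, wmeg, ftyo, xyhr, emxb, tvhu, kiyi, qihj, pcwo, vujr, wjhg, kecj, zlxl, vgwn, wdkx, blya, xiwj}, |N(biqy)| = 17.
N(emxb) = {zpmz, wmeg, ftyo, biqy, kiyi, qihj, pcwo, vujr, wjhg, kecj, mffb, sozm, vgwn, bbrz, zdgn, wdkx, blya}, |N(emxb)| = 17.
Vertex tvhu has 17 neighbors: zpmz, wmeg, ftyo, biqy, kiyi, qihj, pcwo, vujr, wjhg, kecj, mffb, sozm, vgwn, bbrz, zdgn, wdkx, blya.
4 parts of sizes [6, 6, 5, 5]; α(G) = 6 = ϑ (perfect).
= 6.00000… (decimal).
6 ≤ 6 ≤ 6: collapsed.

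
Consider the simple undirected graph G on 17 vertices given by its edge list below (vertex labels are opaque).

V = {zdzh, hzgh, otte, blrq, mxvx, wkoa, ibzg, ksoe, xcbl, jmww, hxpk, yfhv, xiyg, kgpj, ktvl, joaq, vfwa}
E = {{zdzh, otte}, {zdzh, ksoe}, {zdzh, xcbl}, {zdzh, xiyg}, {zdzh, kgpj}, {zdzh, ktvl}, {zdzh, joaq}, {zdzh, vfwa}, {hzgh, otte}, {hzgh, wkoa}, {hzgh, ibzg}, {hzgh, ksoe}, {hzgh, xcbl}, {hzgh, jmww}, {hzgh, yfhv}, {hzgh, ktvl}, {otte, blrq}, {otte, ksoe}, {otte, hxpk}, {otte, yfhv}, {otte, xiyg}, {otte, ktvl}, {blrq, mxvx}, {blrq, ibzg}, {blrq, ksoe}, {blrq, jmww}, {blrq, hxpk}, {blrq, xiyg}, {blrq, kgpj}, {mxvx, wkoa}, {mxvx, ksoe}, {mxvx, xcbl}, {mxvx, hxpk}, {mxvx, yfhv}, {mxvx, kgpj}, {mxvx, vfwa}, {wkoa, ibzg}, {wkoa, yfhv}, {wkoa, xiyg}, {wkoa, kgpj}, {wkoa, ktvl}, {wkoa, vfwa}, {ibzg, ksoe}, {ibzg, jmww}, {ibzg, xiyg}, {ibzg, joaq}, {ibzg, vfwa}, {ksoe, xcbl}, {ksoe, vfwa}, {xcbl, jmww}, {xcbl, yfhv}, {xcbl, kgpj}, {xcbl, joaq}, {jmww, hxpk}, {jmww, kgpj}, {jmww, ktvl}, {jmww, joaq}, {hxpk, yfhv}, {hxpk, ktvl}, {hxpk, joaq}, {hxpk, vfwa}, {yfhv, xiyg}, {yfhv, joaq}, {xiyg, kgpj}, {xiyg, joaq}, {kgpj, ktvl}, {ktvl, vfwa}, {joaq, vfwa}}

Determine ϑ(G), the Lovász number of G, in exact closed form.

sqrt(17)

Vertex hzgh has 8 neighbors: otte, wkoa, ibzg, ksoe, xcbl, jmww, yfhv, ktvl.
Vertex xcbl has 8 neighbors: zdzh, hzgh, mxvx, ksoe, jmww, yfhv, kgpj, joaq.
N(yfhv) = {hzgh, otte, mxvx, wkoa, xcbl, hxpk, xiyg, joaq}, |N(yfhv)| = 8.
Vertex hxpk has 8 neighbors: otte, blrq, mxvx, jmww, yfhv, ktvl, joaq, vfwa.
8-regular, N=17; Paley(17): SR with (k,λ,μ)=(8,3,4).
Distinct eigenvalues (to 5 d.p.): [8.0, 1.56155, -2.56155].
−17·(-sqrt(17)/2 - 1/2) / ((8)−(-sqrt(17)/2 - 1/2)) = sqrt(17) = ϑ(G).
Numerically 4.12310563.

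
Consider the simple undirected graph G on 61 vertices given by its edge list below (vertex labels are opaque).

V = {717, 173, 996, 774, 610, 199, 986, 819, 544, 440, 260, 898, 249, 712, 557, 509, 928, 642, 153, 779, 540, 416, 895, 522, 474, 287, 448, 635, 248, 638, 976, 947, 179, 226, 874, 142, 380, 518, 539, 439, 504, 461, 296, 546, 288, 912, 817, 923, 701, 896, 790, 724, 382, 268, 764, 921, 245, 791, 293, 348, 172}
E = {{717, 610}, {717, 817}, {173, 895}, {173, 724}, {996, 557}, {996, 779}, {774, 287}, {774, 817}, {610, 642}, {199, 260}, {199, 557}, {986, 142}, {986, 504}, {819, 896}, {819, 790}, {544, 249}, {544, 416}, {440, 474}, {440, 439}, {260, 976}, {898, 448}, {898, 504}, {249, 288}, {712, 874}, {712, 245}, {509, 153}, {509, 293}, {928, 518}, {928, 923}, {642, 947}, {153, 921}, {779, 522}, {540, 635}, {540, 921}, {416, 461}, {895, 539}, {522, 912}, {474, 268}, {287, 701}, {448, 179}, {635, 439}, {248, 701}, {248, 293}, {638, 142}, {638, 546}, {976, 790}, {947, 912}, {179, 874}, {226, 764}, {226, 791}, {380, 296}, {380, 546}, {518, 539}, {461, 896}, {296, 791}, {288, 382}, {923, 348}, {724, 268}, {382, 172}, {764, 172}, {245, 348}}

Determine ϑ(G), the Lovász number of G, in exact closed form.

Vertex 288 has 2 neighbors: 249, 382.
Vertex 790 has 2 neighbors: 819, 976.
N(817) = {717, 774}, |N(817)| = 2.
N(382) = {288, 172}, |N(382)| = 2.
G on 61 vertices is 2-regular; the odd cycle C_{61}.
Distinct eigenvalues (to 5 d.p.): [2.0, 1.9894, 1.95771, 1.90527, 1.83263, 1.74057, 1.63006, 1.50226, 1.35855, 1.20043, 1.02959, 0.84783, 0.65708, 0.45938, 0.2568, 0.0515, -0.15435, -0.35856, -0.55897, -0.75346, -0.93995, -1.11649, -1.28119, -1.4323, -1.56824, -1.68755, -1.78897, -1.87143, -1.93406, -1.97618, -1.99735].
Lovász: ϑ = −61(-2*cos(pi/61))/(2+-(-1)*2*cos(pi/61)) = 61*cos(pi/61)/(cos(pi/61) + 1).
ϑ(G) ≈ 30.479766.
α=30, χ(Ḡ)=31; ϑ=61*cos(pi/61)/(cos(pi/61) + 1) lies between (both strict).

61*cos(pi/61)/(cos(pi/61) + 1)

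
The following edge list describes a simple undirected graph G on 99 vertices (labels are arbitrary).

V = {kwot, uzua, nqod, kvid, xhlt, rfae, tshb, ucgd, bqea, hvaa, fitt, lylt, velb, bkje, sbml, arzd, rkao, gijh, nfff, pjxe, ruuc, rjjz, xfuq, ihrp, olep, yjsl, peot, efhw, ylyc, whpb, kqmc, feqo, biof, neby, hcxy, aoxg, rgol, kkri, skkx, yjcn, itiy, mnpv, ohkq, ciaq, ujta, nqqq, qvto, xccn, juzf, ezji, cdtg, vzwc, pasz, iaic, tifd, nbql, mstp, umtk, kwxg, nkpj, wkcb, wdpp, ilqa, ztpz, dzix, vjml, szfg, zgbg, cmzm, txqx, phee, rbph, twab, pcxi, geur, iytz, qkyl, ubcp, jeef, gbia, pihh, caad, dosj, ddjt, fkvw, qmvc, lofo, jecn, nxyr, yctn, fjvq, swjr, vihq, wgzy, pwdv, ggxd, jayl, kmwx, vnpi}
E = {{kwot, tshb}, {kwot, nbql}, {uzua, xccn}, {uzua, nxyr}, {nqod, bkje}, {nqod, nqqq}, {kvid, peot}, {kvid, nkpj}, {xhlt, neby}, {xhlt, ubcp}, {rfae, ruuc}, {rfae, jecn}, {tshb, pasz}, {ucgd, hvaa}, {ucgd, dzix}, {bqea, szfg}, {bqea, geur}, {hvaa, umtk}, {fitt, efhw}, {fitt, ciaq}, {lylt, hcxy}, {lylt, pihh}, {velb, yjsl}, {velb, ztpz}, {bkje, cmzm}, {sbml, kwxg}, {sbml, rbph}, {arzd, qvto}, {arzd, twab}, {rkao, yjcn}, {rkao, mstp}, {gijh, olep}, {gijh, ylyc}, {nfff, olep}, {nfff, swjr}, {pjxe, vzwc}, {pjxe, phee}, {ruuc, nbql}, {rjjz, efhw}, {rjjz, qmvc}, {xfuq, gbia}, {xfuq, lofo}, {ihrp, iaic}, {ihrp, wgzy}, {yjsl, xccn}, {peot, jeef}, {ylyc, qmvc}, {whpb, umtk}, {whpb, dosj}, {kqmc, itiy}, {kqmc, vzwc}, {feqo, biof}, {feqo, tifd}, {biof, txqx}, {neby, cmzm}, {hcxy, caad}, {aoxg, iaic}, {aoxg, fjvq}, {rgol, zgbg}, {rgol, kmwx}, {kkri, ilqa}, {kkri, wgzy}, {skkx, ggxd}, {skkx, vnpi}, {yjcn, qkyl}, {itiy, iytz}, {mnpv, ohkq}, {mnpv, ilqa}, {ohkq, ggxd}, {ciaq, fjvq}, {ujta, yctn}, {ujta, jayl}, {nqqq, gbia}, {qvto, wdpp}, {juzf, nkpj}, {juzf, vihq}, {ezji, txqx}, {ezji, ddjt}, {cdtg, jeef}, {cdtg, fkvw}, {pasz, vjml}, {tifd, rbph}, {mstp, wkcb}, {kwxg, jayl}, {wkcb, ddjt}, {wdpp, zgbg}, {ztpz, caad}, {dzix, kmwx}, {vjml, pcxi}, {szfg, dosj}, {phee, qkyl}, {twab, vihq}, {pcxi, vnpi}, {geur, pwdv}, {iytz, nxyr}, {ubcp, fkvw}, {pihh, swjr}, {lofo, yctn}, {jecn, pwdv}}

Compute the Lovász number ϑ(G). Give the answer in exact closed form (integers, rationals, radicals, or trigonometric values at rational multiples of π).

N(gbia) = {xfuq, nqqq}, |N(gbia)| = 2.
N(qkyl) = {yjcn, phee}, |N(qkyl)| = 2.
deg(sbml) = 2; N(sbml) = {kwxg, rbph}.
Vertex yctn has 2 neighbors: ujta, lofo.
Regular of degree 2 on 99 vertices: the odd cycle C_{99}.
spec(A) ≈ [2.0, 1.995973, 1.98391, 1.963857, 1.935897, 1.900142, 1.856736, 1.805853, 1.747699, 1.682507, 1.610541, 1.532089, 1.447468, 1.357019, 1.261105, 1.160114, 1.054451, 0.944542, 0.83083, 0.713772, 0.593841, 0.471518, 0.347296, 0.221676, 0.095164, -0.031732, -0.1585, -0.28463, -0.409613, -0.532948, -0.654136, -0.77269, -0.888133, -1.0, -1.10784, -1.211219, -1.309721, -1.40295, -1.490529, -1.572106, -1.647353, -1.715967, -1.777671, -1.832217, -1.879385, -1.918986, -1.95086, -1.974878, -1.990944, -1.998993] (distinct, 6 d.p.).
ϑ = −N·λ_min/(λ_max−λ_min) = −99·(-2*cos(pi/99))/(2−(-2*cos(pi/99))) = 99*cos(pi/99)/(cos(pi/99) + 1).
= 49.4875363… (decimal).
Lovász sandwich 49 ≤ 99*cos(pi/99)/(cos(pi/99) + 1) ≤ 50: both strict.

99*cos(pi/99)/(cos(pi/99) + 1)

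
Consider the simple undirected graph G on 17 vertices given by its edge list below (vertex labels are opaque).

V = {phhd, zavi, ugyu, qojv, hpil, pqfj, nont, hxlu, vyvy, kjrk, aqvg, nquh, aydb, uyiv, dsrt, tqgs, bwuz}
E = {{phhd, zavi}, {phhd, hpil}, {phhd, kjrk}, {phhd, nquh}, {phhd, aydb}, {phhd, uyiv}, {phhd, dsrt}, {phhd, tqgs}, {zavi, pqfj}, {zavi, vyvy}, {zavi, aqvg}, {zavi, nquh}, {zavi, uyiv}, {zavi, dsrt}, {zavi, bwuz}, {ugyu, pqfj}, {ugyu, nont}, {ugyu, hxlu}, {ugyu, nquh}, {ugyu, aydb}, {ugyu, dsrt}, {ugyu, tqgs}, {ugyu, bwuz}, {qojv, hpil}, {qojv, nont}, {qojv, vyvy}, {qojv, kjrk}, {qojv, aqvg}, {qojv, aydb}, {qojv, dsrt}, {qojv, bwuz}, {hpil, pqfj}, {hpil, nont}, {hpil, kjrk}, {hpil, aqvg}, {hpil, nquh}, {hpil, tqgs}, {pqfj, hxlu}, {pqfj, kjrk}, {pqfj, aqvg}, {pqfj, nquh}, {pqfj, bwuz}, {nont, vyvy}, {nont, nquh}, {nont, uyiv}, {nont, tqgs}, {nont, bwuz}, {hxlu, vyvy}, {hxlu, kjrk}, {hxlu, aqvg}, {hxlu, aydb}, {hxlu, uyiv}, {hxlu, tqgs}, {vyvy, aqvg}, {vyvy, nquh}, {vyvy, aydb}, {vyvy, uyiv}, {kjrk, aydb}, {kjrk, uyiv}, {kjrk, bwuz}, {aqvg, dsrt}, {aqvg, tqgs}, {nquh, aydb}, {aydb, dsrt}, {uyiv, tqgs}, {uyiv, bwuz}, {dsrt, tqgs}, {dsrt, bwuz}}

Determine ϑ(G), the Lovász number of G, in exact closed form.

N(bwuz) = {zavi, ugyu, qojv, pqfj, nont, kjrk, uyiv, dsrt}, |N(bwuz)| = 8.
Vertex aqvg has 8 neighbors: zavi, qojv, hpil, pqfj, hxlu, vyvy, dsrt, tqgs.
deg(qojv) = 8; N(qojv) = {hpil, nont, vyvy, kjrk, aqvg, aydb, dsrt, bwuz}.
Vertex hpil has 8 neighbors: phhd, qojv, pqfj, nont, kjrk, aqvg, nquh, tqgs.
17-vertex 8-regular graph: Paley(17): SR with (k,λ,μ)=(8,3,4).
Distinct eigenvalues (to 6 d.p.): [8.0, 1.561553, -2.561553].
λ_max=8, λ_min=-sqrt(17)/2 - 1/2; ϑ = −17·λ_min/(λ_max−λ_min) = sqrt(17).
Numerically 4.12311.

sqrt(17)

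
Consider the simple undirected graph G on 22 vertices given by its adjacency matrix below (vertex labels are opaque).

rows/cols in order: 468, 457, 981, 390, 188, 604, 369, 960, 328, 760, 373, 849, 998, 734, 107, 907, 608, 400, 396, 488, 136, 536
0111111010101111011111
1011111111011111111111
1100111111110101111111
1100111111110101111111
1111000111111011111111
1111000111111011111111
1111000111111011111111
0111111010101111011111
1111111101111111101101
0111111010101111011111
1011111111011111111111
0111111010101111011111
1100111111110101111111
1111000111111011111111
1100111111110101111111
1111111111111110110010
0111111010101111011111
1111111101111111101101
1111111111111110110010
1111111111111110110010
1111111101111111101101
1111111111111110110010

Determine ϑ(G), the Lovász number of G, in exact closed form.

5

N(907) = {468, 457, 981, 390, 188, 604, 369, 960, 328, 760, 373, 849, 998, 734, 107, 608, 400, 136}, |N(907)| = 18.
N(188) = {468, 457, 981, 390, 960, 328, 760, 373, 849, 998, 107, 907, 608, 400, 396, 488, 136, 536}, |N(188)| = 18.
Vertex 760 has 17 neighbors: 457, 981, 390, 188, 604, 369, 328, 373, 998, 734, 107, 907, 400, 396, 488, 136, 536.
deg(400) = 19; N(400) = {468, 457, 981, 390, 188, 604, 369, 960, 760, 373, 849, 998, 734, 107, 907, 608, 396, 488, 536}.
K_{5,4,4,4,3,2} (perfect); ϑ(G) = α(G) = max{5,4,4,4,3,2} = 5.
≈ 5.00000 (to 5 d.p.).
α=5, χ(Ḡ)=5; ϑ=5 lies between (collapsed).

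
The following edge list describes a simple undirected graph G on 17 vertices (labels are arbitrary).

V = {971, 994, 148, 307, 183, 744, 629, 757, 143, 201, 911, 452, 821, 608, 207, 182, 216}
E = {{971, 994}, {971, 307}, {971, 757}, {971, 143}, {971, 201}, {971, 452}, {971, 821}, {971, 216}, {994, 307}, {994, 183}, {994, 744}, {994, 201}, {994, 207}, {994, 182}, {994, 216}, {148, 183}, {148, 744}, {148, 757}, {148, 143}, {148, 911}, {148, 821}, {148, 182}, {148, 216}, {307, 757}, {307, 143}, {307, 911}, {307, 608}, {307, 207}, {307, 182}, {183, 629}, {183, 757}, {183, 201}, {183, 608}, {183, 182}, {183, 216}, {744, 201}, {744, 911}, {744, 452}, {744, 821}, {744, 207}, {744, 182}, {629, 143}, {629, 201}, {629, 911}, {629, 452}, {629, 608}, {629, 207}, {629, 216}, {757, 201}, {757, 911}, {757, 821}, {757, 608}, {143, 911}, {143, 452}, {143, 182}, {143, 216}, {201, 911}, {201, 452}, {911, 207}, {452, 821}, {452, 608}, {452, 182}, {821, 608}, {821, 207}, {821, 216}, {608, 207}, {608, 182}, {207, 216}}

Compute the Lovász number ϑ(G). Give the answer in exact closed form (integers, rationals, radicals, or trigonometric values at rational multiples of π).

sqrt(17)

deg(207) = 8; N(207) = {994, 307, 744, 629, 911, 821, 608, 216}.
Vertex 629 has 8 neighbors: 183, 143, 201, 911, 452, 608, 207, 216.
N(971) = {994, 307, 757, 143, 201, 452, 821, 216}, |N(971)| = 8.
N(452) = {971, 744, 629, 143, 201, 821, 608, 182}, |N(452)| = 8.
Every vertex has degree 8 (N=17); Paley(17): SR with (k,λ,μ)=(8,3,4).
The 3 distinct eigenvalues: [8.0, 1.5616, -2.5616].
λ_max=8, λ_min=-sqrt(17)/2 - 1/2; ϑ = −17·λ_min/(λ_max−λ_min) = sqrt(17).
= 4.123106… (decimal).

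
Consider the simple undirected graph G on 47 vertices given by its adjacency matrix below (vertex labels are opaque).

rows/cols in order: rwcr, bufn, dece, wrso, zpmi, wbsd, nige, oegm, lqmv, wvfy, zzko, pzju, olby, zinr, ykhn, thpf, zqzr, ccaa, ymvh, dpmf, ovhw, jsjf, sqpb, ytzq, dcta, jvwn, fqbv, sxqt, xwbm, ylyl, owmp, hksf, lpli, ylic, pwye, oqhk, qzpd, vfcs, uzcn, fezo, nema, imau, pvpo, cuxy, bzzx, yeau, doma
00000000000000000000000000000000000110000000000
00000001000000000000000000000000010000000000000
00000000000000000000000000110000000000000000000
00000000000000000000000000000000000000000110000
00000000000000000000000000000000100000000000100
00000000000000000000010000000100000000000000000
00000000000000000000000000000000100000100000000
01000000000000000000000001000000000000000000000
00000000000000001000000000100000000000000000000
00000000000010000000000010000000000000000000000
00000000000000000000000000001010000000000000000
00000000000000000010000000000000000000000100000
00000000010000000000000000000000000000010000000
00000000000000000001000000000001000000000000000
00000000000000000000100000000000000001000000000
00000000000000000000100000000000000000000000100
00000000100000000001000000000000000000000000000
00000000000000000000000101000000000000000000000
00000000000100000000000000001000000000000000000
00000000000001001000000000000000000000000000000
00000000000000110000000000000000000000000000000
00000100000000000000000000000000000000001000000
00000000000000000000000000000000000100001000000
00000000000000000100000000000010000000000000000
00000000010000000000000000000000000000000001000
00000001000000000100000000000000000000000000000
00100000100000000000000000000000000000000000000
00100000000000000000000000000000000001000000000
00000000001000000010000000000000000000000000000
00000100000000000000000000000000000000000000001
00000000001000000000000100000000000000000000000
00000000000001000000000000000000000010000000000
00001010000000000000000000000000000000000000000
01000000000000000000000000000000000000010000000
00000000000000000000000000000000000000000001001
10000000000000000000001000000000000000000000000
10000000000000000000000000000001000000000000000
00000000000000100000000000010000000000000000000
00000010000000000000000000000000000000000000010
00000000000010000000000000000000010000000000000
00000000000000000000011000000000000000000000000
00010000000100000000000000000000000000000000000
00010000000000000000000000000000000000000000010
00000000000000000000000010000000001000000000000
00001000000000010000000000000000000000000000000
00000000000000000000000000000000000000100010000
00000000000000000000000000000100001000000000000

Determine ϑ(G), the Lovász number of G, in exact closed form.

deg(sxqt) = 2; N(sxqt) = {dece, vfcs}.
Vertex qzpd has 2 neighbors: rwcr, hksf.
Vertex wbsd has 2 neighbors: jsjf, ylyl.
N(jsjf) = {wbsd, nema}, |N(jsjf)| = 2.
Regular of degree 2 on 47 vertices: this is C_{47}, the 47-cycle.
The 24 distinct eigenvalues: [2.0, 1.982155, 1.928938, 1.8413, 1.720803, 1.569599, 1.390385, 1.186359, 0.961164, 0.718816, 0.46364, 0.200191, -0.06683, -0.332659, -0.592551, -0.84187, -1.076165, -1.291256, -1.483304, -1.648883, -1.785038, -1.889338, -1.959923, -1.995534].
−47·(-2*cos(pi/47)) / ((2)−(-2*cos(pi/47))) = 47*cos(pi/47)/(cos(pi/47) + 1) = ϑ(G).
Numerically 23.47373149.
α=23, χ(Ḡ)=24; ϑ=47*cos(pi/47)/(cos(pi/47) + 1) lies between (both strict).

47*cos(pi/47)/(cos(pi/47) + 1)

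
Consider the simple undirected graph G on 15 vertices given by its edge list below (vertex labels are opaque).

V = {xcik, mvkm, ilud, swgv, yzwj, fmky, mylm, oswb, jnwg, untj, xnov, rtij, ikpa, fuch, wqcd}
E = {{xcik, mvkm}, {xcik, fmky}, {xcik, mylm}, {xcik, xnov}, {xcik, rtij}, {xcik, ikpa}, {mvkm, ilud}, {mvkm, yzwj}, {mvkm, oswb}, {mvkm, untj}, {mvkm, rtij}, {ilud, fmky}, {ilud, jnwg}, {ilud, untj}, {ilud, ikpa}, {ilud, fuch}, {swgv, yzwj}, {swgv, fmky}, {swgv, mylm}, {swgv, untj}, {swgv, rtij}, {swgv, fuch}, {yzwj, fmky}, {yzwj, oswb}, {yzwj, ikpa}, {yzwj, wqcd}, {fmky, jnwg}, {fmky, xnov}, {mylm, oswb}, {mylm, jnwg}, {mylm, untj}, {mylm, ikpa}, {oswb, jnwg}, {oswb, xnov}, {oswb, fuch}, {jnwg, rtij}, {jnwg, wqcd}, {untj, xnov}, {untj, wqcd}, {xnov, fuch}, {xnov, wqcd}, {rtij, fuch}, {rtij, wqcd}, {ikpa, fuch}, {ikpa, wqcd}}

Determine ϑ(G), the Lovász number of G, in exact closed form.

5

Vertex fuch has 6 neighbors: ilud, swgv, oswb, xnov, rtij, ikpa.
Vertex xcik has 6 neighbors: mvkm, fmky, mylm, xnov, rtij, ikpa.
Vertex ilud has 6 neighbors: mvkm, fmky, jnwg, untj, ikpa, fuch.
Vertex swgv has 6 neighbors: yzwj, fmky, mylm, untj, rtij, fuch.
Every vertex has degree 6 (N=15); Kneser-type, 2-subsets of [6].
The 3 distinct eigenvalues: [6.0, 1.0, -3.0].
−15·(-3) / ((6)−(-3)) = 5 = ϑ(G).
= 5.0000000… (decimal).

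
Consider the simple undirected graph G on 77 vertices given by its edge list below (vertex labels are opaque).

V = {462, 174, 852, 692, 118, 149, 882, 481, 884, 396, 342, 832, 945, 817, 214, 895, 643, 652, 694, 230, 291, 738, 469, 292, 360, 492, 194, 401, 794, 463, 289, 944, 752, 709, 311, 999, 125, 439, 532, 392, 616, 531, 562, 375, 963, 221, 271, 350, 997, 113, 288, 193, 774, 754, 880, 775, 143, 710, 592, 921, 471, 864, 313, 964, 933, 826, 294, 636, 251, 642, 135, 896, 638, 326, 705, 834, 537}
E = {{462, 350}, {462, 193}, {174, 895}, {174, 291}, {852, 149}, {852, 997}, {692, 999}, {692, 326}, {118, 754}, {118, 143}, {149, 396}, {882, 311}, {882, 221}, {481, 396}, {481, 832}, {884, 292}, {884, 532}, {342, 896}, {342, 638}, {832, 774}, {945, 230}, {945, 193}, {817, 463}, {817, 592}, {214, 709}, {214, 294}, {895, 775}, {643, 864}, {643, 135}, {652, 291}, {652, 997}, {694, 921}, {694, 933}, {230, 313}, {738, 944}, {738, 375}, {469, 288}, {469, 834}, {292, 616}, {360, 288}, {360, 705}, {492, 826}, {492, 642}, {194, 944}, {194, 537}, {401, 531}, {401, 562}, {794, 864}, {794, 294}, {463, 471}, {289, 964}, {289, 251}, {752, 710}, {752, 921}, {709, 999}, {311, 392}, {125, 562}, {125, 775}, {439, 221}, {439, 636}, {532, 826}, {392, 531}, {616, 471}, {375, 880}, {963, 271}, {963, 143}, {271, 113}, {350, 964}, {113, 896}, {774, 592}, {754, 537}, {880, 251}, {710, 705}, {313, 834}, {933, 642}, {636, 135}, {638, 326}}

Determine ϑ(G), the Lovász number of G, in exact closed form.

77*cos(pi/77)/(cos(pi/77) + 1)

Vertex 562 has 2 neighbors: 401, 125.
N(251) = {289, 880}, |N(251)| = 2.
deg(944) = 2; N(944) = {738, 194}.
deg(135) = 2; N(135) = {643, 636}.
Regular of degree 2 on 77 vertices: this is C_{77}, the 77-cycle.
spec(A) ≈ [2.0, 1.993345, 1.973425, 1.940372, 1.894406, 1.835833, 1.765043, 1.682507, 1.588774, 1.484468, 1.370283, 1.24698, 1.115377, 0.976352, 0.83083, 0.679779, 0.524203, 0.36514, 0.203646, 0.040797, -0.122323, -0.28463, -0.445042, -0.602492, -0.755933, -0.904344, -1.046736, -1.182162, -1.309721, -1.428565, -1.537901, -1.637003, -1.725211, -1.801938, -1.866673, -1.918986, -1.958528, -1.985037, -1.998336] (distinct, 6 d.p.).
With N=77: ϑ(G) = 77·(-(-1)*2*cos(pi/77))/(2−(-2*cos(pi/77))) = 77*cos(pi/77)/(cos(pi/77) + 1).
Numerically 38.48397347.
α=38, χ(Ḡ)=39; ϑ=77*cos(pi/77)/(cos(pi/77) + 1) lies between (both strict).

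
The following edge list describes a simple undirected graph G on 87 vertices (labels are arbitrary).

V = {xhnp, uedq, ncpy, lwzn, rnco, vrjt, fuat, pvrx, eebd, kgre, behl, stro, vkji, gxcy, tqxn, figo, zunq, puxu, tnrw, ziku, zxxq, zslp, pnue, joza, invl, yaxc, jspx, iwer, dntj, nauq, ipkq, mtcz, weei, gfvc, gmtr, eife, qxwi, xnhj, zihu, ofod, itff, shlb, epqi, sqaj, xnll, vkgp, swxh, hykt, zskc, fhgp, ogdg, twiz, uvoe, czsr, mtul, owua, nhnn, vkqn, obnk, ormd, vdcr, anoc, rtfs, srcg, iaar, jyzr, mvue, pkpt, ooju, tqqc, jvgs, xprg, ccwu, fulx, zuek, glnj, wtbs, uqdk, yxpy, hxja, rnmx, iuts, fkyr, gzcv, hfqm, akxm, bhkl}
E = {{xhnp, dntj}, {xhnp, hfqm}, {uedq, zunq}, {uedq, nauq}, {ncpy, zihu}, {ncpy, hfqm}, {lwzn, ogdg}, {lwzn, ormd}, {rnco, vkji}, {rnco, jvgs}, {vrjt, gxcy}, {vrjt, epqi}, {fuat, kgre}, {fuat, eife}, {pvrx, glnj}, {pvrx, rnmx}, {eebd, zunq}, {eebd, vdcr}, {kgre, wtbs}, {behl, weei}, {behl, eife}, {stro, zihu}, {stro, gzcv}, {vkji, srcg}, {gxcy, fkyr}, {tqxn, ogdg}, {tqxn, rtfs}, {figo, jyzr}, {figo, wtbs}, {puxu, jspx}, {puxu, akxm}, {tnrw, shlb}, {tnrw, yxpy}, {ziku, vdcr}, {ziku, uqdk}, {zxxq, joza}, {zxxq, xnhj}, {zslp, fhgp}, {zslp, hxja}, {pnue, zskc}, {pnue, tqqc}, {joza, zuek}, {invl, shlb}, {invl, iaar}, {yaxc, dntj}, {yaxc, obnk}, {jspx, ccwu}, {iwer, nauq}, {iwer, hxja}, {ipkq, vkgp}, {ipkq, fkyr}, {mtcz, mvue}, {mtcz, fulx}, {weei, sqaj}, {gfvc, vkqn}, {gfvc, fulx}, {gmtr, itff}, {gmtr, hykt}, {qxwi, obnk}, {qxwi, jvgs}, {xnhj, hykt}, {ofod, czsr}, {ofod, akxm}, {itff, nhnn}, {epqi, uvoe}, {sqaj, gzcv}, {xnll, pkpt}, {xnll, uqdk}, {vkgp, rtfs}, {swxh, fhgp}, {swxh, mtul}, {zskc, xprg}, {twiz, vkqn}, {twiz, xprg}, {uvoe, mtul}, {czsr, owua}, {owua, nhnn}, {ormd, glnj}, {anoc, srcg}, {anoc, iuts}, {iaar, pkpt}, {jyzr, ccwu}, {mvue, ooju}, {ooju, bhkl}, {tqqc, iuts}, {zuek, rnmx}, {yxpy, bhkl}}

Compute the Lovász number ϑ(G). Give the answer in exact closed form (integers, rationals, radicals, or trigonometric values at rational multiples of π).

87*cos(pi/87)/(cos(pi/87) + 1)

deg(ncpy) = 2; N(ncpy) = {zihu, hfqm}.
Vertex wtbs has 2 neighbors: kgre, figo.
Vertex ccwu has 2 neighbors: jspx, jyzr.
deg(xprg) = 2; N(xprg) = {zskc, twiz}.
G on 87 vertices is 2-regular; a single 87-cycle (edge-transitive).
A has 44 distinct eigenvalues ≈ [2.0, 1.994786, 1.979173, 1.953241, 1.917126, 1.871016, 1.815151, 1.749823, 1.675372, 1.592186, 1.5007, 1.401389, 1.294773, 1.181406, 1.061879, 0.936817, 0.80687, 0.672717, 0.535057, 0.394607, 0.252099, 0.108278, -0.036108, -0.180306, -0.323564, -0.465135, -0.604281, -0.740276, -0.872412, -1.0, -1.122374, -1.238897, -1.34896, -1.451991, -1.547452, -1.634845, -1.713714, -1.78365, -1.844286, -1.895306, -1.936446, -1.96749, -1.988276, -1.998696].
−87·(-2*cos(pi/87)) / ((2)−(-2*cos(pi/87))) = 87*cos(pi/87)/(cos(pi/87) + 1) = ϑ(G).
≈ 43.48582 (to 5 d.p.).
α=43, χ(Ḡ)=44; ϑ=87*cos(pi/87)/(cos(pi/87) + 1) lies between (both strict).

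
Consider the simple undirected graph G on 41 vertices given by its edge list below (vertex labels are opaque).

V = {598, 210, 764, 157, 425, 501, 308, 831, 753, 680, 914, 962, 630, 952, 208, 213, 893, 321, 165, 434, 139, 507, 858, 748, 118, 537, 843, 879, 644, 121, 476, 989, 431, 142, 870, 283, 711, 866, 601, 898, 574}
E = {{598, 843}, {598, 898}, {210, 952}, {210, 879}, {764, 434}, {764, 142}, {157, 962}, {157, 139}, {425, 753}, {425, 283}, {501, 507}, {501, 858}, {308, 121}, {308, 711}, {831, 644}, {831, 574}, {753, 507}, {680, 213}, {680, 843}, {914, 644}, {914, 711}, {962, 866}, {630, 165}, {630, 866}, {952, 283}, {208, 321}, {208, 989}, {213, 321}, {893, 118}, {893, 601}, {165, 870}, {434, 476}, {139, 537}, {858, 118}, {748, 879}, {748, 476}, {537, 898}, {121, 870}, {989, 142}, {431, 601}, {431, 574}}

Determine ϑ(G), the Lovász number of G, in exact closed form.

41*cos(pi/41)/(cos(pi/41) + 1)

N(680) = {213, 843}, |N(680)| = 2.
deg(507) = 2; N(507) = {501, 753}.
deg(914) = 2; N(914) = {644, 711}.
N(476) = {434, 748}, |N(476)| = 2.
Every vertex has degree 2 (N=41); connected 2-regular on 41 ⇒ C_{41}.
A has 21 distinct eigenvalues ≈ [2.0, 1.97656, 1.90679, 1.79233, 1.63586, 1.44104, 1.21245, 0.95544, 0.67603, 0.38078, 0.07661, -0.22937, -0.52996, -0.81814, -1.08714, -1.33065, -1.54298, -1.71914, -1.855, -1.94739, -1.99413].
−41·(-2*cos(pi/41)) / ((2)−(-2*cos(pi/41))) = 41*cos(pi/41)/(cos(pi/41) + 1) = ϑ(G).
= 20.4698803… (decimal).
Check 20 ≤ 41*cos(pi/41)/(cos(pi/41) + 1) ≤ 21: both strict.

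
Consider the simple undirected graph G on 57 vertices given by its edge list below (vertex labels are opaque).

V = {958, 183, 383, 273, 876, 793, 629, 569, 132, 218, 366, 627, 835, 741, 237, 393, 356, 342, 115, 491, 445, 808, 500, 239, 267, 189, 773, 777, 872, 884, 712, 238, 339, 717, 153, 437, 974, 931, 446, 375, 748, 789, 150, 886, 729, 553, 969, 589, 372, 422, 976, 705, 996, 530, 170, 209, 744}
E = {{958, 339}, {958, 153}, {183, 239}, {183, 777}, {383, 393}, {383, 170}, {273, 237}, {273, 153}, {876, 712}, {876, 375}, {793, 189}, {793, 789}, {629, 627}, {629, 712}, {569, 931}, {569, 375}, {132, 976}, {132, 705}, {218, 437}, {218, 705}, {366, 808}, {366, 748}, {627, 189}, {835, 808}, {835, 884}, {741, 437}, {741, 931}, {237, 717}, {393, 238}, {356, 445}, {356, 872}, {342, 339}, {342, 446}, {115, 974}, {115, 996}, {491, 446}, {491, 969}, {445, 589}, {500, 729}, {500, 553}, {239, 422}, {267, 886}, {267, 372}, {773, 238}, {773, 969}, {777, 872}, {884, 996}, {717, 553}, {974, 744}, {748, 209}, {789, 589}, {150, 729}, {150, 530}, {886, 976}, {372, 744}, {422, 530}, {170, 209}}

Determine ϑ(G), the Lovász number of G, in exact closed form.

N(209) = {748, 170}, |N(209)| = 2.
deg(238) = 2; N(238) = {393, 773}.
Vertex 183 has 2 neighbors: 239, 777.
N(239) = {183, 422}, |N(239)| = 2.
deg(v) = 2 for all v (|V|=57); connected 2-regular on 57 ⇒ C_{57}.
A has 29 distinct eigenvalues ≈ [2.0, 1.988, 1.952, 1.892, 1.809, 1.704, 1.578, 1.434, 1.271, 1.094, 0.903, 0.701, 0.491, 0.275, 0.055, -0.165, -0.383, -0.597, -0.803, -1.0, -1.184, -1.355, -1.508, -1.644, -1.759, -1.853, -1.925, -1.973, -1.997].
λ_max=2, λ_min=-2*cos(pi/57); ϑ = −57·λ_min/(λ_max−λ_min) = 57*cos(pi/57)/(cos(pi/57) + 1).
ϑ(G) ≈ 28.4783452.
Lovász sandwich 28 ≤ 57*cos(pi/57)/(cos(pi/57) + 1) ≤ 29: both strict.

57*cos(pi/57)/(cos(pi/57) + 1)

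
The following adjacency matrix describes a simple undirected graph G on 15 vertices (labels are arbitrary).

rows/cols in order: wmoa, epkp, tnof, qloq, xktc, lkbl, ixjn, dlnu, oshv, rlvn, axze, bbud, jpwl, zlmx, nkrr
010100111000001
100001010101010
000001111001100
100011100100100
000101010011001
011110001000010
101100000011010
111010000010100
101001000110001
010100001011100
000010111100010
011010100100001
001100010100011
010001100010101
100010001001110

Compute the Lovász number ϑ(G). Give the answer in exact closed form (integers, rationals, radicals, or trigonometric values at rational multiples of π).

N(tnof) = {lkbl, ixjn, dlnu, oshv, bbud, jpwl}, |N(tnof)| = 6.
Vertex bbud has 6 neighbors: epkp, tnof, xktc, ixjn, rlvn, nkrr.
Vertex nkrr has 6 neighbors: wmoa, xktc, oshv, bbud, jpwl, zlmx.
N(rlvn) = {epkp, qloq, oshv, axze, bbud, jpwl}, |N(rlvn)| = 6.
Every vertex has degree 6 (N=15); Kneser K(6,2) on C(6,2)=15 vertices.
Distinct eigenvalues (to 6 d.p.): [6.0, 1.0, -3.0].
ϑ = −N·λ_min/(λ_max−λ_min) = −15·(-3)/(6−(-3)) = 5.
ϑ(G) ≈ 5.00000.

5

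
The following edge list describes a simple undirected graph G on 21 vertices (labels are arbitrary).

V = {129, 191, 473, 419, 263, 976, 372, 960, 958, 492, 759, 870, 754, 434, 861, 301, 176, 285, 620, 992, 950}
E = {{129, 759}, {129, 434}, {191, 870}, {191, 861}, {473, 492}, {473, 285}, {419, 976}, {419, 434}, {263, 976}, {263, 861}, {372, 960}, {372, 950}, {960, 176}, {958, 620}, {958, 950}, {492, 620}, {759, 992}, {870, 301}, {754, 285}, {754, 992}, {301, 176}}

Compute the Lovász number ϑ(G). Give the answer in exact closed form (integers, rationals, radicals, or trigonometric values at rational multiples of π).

21*cos(pi/21)/(cos(pi/21) + 1)

deg(419) = 2; N(419) = {976, 434}.
deg(620) = 2; N(620) = {958, 492}.
deg(870) = 2; N(870) = {191, 301}.
deg(754) = 2; N(754) = {285, 992}.
deg(v) = 2 for all v (|V|=21); the odd cycle C_{21}.
spec(A) ≈ [2.0, 1.9111, 1.6525, 1.247, 0.7307, 0.1495, -0.445, -1.0, -1.4661, -1.8019, -1.9777] (distinct, 4 d.p.).
Lovász: ϑ = −21(-2*cos(pi/21))/(2+-(-1)*2*cos(pi/21)) = 21*cos(pi/21)/(cos(pi/21) + 1).
≈ 10.44103 (to 5 d.p.).
Lovász sandwich 10 ≤ 21*cos(pi/21)/(cos(pi/21) + 1) ≤ 11: both strict.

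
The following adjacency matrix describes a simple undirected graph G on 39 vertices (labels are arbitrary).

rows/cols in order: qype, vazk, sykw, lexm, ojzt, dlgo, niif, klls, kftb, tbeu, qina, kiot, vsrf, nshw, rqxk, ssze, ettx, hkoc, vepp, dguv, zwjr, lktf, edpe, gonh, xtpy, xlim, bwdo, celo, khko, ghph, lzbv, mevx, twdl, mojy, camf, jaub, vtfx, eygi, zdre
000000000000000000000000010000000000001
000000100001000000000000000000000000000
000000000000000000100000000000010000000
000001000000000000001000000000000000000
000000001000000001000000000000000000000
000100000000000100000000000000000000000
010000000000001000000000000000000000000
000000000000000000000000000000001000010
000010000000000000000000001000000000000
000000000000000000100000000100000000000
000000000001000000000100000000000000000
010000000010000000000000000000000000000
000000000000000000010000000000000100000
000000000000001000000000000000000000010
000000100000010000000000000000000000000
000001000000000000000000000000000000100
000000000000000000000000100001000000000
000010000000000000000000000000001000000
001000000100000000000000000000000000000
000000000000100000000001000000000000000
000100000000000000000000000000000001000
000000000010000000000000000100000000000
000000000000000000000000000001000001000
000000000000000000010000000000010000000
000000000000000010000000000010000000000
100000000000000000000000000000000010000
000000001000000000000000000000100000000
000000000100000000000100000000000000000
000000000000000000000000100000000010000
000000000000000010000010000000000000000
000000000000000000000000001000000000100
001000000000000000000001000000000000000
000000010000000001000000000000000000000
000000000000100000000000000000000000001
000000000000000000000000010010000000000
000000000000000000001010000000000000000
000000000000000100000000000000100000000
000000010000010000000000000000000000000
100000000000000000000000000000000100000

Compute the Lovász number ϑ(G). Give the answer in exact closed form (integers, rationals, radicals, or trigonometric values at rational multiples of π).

39*cos(pi/39)/(cos(pi/39) + 1)

N(khko) = {xtpy, camf}, |N(khko)| = 2.
N(ghph) = {ettx, edpe}, |N(ghph)| = 2.
Vertex ettx has 2 neighbors: xtpy, ghph.
Vertex hkoc has 2 neighbors: ojzt, twdl.
2-regular, N=39; connected 2-regular on 39 ⇒ C_{39}.
A has 20 distinct eigenvalues ≈ [2.0, 1.974, 1.897, 1.771, 1.599, 1.385, 1.136, 0.857, 0.556, 0.241, -0.081, -0.4, -0.709, -1.0, -1.265, -1.497, -1.69, -1.84, -1.942, -1.994].
Lovász (edge-transitive): ϑ = −39·(-2*cos(pi/39))/((2)−(-2*cos(pi/39))) = 39*cos(pi/39)/(cos(pi/39) + 1).
Numerically 19.468332.
Lovász sandwich 19 ≤ 39*cos(pi/39)/(cos(pi/39) + 1) ≤ 20: both strict.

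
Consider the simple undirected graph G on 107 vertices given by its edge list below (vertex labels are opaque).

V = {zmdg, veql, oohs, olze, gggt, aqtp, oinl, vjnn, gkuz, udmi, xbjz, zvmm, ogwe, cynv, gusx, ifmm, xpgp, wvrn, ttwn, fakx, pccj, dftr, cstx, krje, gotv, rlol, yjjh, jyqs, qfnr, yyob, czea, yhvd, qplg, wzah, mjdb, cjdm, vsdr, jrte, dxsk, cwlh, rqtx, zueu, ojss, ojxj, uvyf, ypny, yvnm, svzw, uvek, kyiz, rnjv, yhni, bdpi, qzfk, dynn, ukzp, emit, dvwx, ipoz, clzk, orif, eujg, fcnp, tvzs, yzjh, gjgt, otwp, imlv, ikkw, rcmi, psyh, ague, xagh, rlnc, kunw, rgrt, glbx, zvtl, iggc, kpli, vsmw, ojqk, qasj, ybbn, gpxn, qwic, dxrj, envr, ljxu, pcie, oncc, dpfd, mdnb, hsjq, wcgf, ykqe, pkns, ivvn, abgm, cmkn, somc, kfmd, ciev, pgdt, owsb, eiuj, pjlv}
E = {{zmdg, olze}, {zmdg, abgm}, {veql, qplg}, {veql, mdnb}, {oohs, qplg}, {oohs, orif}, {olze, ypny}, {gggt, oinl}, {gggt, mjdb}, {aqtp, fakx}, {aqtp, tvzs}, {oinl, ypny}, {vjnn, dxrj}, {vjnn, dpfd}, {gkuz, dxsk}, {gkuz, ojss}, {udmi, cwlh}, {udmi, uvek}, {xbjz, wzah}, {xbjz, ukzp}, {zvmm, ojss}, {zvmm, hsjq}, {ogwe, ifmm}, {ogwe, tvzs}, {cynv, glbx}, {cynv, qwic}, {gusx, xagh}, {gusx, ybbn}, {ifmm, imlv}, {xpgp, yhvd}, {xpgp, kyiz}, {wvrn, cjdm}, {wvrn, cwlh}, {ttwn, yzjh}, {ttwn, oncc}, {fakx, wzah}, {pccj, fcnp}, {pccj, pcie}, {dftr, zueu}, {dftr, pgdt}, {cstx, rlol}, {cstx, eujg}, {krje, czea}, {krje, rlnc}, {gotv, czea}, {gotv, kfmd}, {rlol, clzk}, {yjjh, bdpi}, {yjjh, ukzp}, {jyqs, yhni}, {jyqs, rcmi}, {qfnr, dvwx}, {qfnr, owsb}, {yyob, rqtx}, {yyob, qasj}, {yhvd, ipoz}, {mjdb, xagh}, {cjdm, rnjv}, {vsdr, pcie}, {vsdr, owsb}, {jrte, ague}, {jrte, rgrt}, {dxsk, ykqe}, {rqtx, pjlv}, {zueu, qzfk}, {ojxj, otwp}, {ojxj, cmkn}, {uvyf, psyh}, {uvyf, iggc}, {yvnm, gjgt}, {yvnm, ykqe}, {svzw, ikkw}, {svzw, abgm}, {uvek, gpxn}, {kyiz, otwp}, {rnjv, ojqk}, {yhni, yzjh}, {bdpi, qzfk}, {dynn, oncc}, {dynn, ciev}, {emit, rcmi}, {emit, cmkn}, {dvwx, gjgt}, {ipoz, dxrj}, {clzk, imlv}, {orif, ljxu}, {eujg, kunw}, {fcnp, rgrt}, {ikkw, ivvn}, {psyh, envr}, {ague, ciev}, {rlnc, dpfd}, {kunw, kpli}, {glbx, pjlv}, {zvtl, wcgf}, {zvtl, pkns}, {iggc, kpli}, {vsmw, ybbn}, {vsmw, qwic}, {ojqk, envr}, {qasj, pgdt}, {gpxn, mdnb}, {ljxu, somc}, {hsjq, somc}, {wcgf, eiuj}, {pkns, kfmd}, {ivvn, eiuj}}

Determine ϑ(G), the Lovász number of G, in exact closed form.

107*cos(pi/107)/(cos(pi/107) + 1)

N(olze) = {zmdg, ypny}, |N(olze)| = 2.
N(wzah) = {xbjz, fakx}, |N(wzah)| = 2.
Vertex ifmm has 2 neighbors: ogwe, imlv.
deg(mdnb) = 2; N(mdnb) = {veql, gpxn}.
G on 107 vertices is 2-regular; this is C_{107}, the 107-cycle.
Distinct eigenvalues (to 4 d.p.): [2.0, 1.9966, 1.9862, 1.969, 1.9451, 1.9144, 1.8771, 1.8334, 1.7833, 1.7271, 1.665, 1.5971, 1.5237, 1.445, 1.3614, 1.273, 1.1803, 1.0835, 0.983, 0.8791, 0.7721, 0.6625, 0.5506, 0.4369, 0.3216, 0.2052, 0.0881, -0.0294, -0.1467, -0.2635, -0.3794, -0.494, -0.6069, -0.7176, -0.826, -0.9314, -1.0337, -1.1324, -1.2272, -1.3178, -1.4038, -1.485, -1.561, -1.6317, -1.6968, -1.756, -1.8092, -1.8561, -1.8966, -1.9306, -1.9579, -1.9785, -1.9922, -1.9991].
With N=107: ϑ(G) = 107·(-(-1)*2*cos(pi/107))/(2−(-2*cos(pi/107))) = 107*cos(pi/107)/(cos(pi/107) + 1).
ϑ(G) ≈ 53.48847.
α=53, χ(Ḡ)=54; ϑ=107*cos(pi/107)/(cos(pi/107) + 1) lies between (both strict).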